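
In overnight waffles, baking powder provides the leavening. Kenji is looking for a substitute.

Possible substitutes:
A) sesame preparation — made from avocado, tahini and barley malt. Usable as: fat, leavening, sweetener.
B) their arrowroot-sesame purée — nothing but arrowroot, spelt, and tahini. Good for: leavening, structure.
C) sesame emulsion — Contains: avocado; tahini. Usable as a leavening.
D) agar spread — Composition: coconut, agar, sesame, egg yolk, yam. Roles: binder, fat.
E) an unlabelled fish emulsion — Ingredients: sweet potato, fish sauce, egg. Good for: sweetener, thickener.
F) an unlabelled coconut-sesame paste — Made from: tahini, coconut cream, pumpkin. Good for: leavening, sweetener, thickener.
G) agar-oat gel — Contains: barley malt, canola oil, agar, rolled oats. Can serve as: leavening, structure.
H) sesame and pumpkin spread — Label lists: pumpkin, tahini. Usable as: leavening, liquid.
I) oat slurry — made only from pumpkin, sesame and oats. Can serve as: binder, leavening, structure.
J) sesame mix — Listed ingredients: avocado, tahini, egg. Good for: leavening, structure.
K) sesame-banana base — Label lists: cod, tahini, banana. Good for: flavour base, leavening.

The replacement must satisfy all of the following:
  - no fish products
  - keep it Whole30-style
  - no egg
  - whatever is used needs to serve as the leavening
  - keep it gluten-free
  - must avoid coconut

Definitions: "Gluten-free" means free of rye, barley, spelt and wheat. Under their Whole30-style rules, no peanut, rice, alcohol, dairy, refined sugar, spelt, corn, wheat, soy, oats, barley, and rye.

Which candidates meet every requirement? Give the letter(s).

C, H

A: has barley malt, so not gluten-free; has barley malt, so not Whole30-style — no
B: has spelt, so not gluten-free; has spelt, so not Whole30-style — reject
C: works as a leavening, no coconut, no fish — valid
D: not usable as a leavening; has egg yolk, so not egg-free (and 1 more) — no
E: not usable as a leavening; has egg, so not egg-free (and 1 more) — reject
F: has coconut cream, so not coconut-free — out
G: has barley malt, so not gluten-free; has barley malt, so not Whole30-style — reject
H: works as a leavening, Whole30-style, no egg — OK
I: has oats, so not Whole30-style — reject
J: has egg, so not egg-free — out
K: has cod, so not fish-free — no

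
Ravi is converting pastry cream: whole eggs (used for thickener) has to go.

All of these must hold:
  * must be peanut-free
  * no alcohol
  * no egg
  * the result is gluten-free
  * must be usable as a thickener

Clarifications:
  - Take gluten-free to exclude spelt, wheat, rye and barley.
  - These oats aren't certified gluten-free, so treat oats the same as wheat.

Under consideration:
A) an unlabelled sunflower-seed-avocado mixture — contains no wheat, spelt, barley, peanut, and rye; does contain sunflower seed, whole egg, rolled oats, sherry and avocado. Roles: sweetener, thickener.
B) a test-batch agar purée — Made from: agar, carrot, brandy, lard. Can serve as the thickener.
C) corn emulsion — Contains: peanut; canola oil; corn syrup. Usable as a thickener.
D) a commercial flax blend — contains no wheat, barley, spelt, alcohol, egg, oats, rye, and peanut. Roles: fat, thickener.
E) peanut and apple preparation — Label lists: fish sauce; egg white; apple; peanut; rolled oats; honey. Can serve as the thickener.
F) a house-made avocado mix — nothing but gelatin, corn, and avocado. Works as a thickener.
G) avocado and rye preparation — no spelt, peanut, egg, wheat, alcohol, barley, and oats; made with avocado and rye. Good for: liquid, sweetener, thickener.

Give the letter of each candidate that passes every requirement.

A: has rolled oats, so not gluten-free; has sherry, so not alcohol-free (and 1 more) — reject
B: has brandy, so not alcohol-free — out
C: has peanut, so not peanut-free — no
D: every rule checks out — OK
E: has rolled oats, so not gluten-free; has peanut, so not peanut-free (and 1 more) — out
F: only corn, gelatin and avocado; none excluded — valid
G: has rye, so not gluten-free — reject

D, F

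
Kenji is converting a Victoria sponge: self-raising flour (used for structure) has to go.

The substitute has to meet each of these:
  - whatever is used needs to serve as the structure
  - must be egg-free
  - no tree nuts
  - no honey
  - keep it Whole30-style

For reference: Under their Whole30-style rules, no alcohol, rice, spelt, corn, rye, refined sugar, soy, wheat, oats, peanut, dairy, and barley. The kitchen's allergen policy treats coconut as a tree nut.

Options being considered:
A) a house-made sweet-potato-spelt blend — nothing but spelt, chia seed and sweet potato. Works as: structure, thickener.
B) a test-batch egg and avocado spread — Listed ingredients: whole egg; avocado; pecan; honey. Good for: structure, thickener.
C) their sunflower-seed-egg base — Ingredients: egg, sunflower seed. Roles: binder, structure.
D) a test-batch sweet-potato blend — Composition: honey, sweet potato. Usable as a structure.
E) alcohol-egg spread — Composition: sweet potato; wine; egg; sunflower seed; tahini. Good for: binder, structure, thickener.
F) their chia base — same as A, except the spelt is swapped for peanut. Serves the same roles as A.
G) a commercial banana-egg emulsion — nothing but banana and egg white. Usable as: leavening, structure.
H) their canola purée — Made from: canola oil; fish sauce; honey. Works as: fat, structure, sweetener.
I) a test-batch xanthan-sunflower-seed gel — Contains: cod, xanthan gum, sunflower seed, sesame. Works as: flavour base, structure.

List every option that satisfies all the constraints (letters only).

I

A: has spelt, so not Whole30-style — no
B: has pecan, so not tree-nut-free; has whole egg, so not egg-free (and 1 more) — out
C: has egg, so not egg-free — no
D: has honey, so not honey-free — out
E: has wine, so not Whole30-style; has egg, so not egg-free — out
F: has peanut, so not Whole30-style — reject
G: has egg white, so not egg-free — out
H: has honey, so not honey-free — out
I: cod and sesame etc. — none of it excluded — valid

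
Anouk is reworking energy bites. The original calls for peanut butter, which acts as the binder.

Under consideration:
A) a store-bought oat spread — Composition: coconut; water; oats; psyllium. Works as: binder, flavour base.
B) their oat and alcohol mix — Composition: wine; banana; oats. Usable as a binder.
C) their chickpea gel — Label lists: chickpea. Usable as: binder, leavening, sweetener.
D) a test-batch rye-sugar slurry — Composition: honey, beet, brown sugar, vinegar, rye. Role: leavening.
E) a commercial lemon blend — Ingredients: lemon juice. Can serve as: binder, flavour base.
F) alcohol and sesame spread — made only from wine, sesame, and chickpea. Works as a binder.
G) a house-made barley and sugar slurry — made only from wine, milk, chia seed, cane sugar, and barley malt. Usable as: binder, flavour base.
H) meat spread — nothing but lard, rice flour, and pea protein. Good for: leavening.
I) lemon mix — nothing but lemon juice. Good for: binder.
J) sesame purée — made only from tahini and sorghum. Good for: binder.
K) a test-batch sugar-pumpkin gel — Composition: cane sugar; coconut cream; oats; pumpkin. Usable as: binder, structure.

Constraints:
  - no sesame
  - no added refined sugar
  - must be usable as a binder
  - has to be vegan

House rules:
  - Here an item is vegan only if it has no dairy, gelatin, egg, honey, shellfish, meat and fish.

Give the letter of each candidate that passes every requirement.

A, B, C, E, I

A: vegan, no refined sugar — OK
B: nothing on the exclusion list — OK
C: works as a binder, no sesame, no refined sugar — OK
D: not usable as a binder; has honey, so not vegan (and 1 more) — reject
E: only lemon juice; none excluded — valid
F: has sesame, so not sesame-free — no
G: has milk, so not vegan; has cane sugar, so not no-added-sugar — out
H: not usable as a binder; has lard, so not vegan — reject
I: nothing on the exclusion list — valid
J: has tahini, so not sesame-free — reject
K: has cane sugar, so not no-added-sugar — out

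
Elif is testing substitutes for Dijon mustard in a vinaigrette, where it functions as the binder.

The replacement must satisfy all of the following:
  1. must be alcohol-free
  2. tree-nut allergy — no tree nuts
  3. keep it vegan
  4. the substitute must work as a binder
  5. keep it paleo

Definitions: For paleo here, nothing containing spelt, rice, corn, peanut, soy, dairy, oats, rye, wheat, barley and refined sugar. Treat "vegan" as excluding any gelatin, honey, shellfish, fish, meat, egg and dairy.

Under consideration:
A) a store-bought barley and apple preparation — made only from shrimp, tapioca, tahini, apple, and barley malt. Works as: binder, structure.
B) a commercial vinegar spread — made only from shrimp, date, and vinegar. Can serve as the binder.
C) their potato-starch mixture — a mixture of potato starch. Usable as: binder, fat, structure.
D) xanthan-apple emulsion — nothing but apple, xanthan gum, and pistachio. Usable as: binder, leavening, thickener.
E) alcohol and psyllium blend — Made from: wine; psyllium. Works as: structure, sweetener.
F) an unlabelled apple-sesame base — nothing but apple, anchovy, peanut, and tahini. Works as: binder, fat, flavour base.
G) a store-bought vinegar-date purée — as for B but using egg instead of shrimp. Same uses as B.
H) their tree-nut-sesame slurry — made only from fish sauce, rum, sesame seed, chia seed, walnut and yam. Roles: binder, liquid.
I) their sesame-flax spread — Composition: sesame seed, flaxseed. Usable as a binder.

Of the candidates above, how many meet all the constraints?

A: has barley malt, so not paleo; has shrimp, so not vegan — out
B: has shrimp, so not vegan — no
C: works as a binder, paleo, no tree nuts — valid
D: has pistachio, so not tree-nut-free — out
E: not usable as a binder; has wine, so not alcohol-free — reject
F: has peanut, so not paleo; has anchovy, so not vegan — no
G: has egg, so not vegan — reject
H: has fish sauce, so not vegan; has walnut, so not tree-nut-free (and 1 more) — out
I: only sesame seed and flaxseed; none excluded — OK

2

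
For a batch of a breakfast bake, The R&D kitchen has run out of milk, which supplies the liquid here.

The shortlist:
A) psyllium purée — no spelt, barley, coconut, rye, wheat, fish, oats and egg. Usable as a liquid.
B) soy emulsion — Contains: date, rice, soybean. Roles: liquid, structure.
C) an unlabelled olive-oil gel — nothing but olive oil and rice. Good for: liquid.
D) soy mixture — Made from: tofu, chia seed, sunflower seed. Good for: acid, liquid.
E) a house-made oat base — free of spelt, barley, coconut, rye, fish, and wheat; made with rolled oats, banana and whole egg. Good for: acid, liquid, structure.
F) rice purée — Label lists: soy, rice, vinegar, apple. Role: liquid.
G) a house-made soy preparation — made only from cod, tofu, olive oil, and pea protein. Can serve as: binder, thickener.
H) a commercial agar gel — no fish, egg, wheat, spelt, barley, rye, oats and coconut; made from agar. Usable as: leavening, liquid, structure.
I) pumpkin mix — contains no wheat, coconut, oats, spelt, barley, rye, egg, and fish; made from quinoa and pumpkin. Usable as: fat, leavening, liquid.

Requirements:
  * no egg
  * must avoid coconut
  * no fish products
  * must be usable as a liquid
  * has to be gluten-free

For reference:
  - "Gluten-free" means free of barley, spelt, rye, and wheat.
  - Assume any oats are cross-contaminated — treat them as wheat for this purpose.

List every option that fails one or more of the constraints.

A: works as a liquid, no egg, no fish — keep
B: works as a liquid, no egg, no coconut — valid
C: works as a liquid, no fish, no coconut — valid
D: only tofu, sunflower seed and chia seed; none excluded — keep
E: has rolled oats, so not gluten-free; has whole egg, so not egg-free — reject
F: every rule checks out — keep
G: not usable as a liquid; has cod, so not fish-free — out
H: works as a liquid, gluten-free, no fish — valid
I: works as a liquid, no fish, no coconut — valid

E, G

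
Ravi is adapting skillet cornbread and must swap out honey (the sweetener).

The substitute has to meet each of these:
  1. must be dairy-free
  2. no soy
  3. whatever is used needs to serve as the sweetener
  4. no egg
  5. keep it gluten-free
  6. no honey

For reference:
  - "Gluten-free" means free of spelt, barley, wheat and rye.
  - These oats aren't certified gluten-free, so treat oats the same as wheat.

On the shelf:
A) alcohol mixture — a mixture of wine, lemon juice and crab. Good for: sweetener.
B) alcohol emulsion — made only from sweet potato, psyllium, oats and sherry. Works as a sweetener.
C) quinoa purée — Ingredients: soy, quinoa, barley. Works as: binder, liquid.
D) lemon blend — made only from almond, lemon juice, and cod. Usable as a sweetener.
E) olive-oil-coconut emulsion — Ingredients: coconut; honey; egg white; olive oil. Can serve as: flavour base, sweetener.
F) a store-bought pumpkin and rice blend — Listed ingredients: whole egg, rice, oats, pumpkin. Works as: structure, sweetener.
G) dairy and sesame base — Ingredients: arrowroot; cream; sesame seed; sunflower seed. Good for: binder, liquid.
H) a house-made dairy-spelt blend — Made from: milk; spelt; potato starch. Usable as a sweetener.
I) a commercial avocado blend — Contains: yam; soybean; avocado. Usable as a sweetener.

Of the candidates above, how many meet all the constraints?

2

A: only wine, crab and lemon juice; none excluded — OK
B: has oats, so not gluten-free — out
C: not usable as a sweetener; has barley, so not gluten-free (and 1 more) — no
D: works as a sweetener, gluten-free, no dairy — keep
E: has honey, so not honey-free; has egg white, so not egg-free — reject
F: has oats, so not gluten-free; has whole egg, so not egg-free — out
G: not usable as a sweetener; has cream, so not dairy-free — no
H: has spelt, so not gluten-free; has milk, so not dairy-free — no
I: has soybean, so not soy-free — no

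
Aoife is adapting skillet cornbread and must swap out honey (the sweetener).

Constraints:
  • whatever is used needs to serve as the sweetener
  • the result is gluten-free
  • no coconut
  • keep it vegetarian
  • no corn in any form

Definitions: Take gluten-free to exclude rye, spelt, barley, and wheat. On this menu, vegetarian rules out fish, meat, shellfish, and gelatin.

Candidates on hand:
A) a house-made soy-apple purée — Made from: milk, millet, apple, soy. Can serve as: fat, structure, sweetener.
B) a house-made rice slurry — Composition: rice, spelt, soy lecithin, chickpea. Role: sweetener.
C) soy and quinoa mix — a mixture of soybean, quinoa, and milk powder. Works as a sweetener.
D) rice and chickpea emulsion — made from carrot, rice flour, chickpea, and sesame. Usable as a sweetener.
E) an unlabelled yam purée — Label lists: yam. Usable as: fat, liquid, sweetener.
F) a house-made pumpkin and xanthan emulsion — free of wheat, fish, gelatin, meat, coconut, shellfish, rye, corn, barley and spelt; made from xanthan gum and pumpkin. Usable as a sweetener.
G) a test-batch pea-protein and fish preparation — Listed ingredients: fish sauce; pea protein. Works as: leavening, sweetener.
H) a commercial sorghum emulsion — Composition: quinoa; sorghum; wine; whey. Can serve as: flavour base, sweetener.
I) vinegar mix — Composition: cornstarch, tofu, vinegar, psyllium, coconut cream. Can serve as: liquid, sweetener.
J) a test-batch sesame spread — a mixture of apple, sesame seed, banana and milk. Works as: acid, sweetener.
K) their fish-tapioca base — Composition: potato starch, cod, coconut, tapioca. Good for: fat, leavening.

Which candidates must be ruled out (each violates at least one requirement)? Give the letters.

A: milk and soy etc. — none of it excluded — valid
B: has spelt, so not gluten-free — no
C: only milk powder, soybean and quinoa; none excluded — OK
D: works as a sweetener, vegetarian, no coconut — keep
E: only yam; none excluded — OK
F: no corn, gluten-free — keep
G: has fish sauce, so not vegetarian — reject
H: all constraints satisfied — valid
I: has cornstarch, so not corn-free; has coconut cream, so not coconut-free — out
J: every rule checks out — valid
K: not usable as a sweetener; has cod, so not vegetarian (and 1 more) — no

B, G, I, K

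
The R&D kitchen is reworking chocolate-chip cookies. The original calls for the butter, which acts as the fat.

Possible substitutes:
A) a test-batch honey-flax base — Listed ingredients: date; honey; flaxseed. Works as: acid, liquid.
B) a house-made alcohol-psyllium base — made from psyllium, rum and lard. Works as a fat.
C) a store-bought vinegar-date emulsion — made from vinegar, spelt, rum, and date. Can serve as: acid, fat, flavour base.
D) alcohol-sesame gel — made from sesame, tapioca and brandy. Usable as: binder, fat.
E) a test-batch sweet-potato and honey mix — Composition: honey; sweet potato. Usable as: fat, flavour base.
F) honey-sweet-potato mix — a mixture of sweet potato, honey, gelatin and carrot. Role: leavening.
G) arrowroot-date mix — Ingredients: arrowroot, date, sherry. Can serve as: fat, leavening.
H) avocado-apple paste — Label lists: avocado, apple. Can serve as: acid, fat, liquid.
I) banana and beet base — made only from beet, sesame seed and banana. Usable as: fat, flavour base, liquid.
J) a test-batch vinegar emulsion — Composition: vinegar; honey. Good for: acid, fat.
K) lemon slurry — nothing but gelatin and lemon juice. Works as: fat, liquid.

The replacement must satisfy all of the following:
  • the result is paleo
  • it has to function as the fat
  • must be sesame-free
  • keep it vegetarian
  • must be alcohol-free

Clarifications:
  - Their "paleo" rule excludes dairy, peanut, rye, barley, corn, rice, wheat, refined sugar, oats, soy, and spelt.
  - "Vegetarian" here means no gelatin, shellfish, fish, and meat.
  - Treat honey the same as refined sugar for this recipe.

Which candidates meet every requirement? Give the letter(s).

H

A: not usable as a fat; has honey, so not paleo — reject
B: has lard, so not vegetarian; has rum, so not alcohol-free — reject
C: has spelt, so not paleo; has rum, so not alcohol-free — out
D: has brandy, so not alcohol-free; has sesame, so not sesame-free — out
E: has honey, so not paleo — reject
F: not usable as a fat; has honey, so not paleo (and 1 more) — no
G: has sherry, so not alcohol-free — out
H: only apple and avocado; none excluded — OK
I: has sesame seed, so not sesame-free — out
J: has honey, so not paleo — reject
K: has gelatin, so not vegetarian — no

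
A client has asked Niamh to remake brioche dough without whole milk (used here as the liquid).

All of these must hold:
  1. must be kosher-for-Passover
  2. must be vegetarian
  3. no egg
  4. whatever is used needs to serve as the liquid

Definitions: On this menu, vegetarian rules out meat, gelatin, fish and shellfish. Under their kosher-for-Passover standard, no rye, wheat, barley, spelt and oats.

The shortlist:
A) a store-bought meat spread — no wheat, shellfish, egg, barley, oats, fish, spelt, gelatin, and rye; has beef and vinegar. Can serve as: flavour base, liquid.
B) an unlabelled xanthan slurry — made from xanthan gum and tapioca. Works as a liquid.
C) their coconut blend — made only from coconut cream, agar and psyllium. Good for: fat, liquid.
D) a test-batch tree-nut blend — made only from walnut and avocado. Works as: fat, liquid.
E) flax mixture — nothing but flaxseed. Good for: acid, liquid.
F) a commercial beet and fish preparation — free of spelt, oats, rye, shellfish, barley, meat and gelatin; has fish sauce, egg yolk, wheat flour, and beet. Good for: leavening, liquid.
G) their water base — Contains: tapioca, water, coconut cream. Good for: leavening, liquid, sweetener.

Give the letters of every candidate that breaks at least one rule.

A, F

A: has beef, so not vegetarian — reject
B: works as a liquid, no egg, kosher-for-Passover — keep
C: only coconut cream, psyllium and agar; none excluded — keep
D: works as a liquid, vegetarian, no egg — keep
E: only flaxseed; none excluded — OK
F: has fish sauce, so not vegetarian; has wheat flour, so not kosher-for-Passover (and 1 more) — no
G: nothing on the exclusion list — OK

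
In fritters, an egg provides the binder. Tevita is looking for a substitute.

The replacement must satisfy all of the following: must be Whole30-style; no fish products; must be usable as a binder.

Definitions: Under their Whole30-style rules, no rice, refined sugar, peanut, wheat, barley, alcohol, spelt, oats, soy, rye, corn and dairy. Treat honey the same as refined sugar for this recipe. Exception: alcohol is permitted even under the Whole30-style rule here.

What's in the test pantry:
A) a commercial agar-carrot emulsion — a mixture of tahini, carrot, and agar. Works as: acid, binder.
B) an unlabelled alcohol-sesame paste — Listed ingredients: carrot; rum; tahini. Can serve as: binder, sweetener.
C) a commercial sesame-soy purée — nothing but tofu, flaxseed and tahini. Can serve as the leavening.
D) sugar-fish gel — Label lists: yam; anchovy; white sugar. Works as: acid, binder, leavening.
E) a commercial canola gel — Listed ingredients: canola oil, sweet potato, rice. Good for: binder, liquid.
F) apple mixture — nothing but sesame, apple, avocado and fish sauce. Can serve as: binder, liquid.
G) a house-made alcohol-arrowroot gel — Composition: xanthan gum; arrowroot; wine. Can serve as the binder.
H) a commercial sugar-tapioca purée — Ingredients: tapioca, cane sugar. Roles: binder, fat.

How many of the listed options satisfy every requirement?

A: every rule checks out — OK
B: alcohol is permitted under the Whole30-style carve-out; nothing else excluded — keep
C: not usable as a binder; has tofu, so not Whole30-style — out
D: has white sugar, so not Whole30-style; has anchovy, so not fish-free — out
E: has rice, so not Whole30-style — out
F: has fish sauce, so not fish-free — reject
G: alcohol is permitted under the Whole30-style carve-out; nothing else excluded — OK
H: has cane sugar, so not Whole30-style — no

3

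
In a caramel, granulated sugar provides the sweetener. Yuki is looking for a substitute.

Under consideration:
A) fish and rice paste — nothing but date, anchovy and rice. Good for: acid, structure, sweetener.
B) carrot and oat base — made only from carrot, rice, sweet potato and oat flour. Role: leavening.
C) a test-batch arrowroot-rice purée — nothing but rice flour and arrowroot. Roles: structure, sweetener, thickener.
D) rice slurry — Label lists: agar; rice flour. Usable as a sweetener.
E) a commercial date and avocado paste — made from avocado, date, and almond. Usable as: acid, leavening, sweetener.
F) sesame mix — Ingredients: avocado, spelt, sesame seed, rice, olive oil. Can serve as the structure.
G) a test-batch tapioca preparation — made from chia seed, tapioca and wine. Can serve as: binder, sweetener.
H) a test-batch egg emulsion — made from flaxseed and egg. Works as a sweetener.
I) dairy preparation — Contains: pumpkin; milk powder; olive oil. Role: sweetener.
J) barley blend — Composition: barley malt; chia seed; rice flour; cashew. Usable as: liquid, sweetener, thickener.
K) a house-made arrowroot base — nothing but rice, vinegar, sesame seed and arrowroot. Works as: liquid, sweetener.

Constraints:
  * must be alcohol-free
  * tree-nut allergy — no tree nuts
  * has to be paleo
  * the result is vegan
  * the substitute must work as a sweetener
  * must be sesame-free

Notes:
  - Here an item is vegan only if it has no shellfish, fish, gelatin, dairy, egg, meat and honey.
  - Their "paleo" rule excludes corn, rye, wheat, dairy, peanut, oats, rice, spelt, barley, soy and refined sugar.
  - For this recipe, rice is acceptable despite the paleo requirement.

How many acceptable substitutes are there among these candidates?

2

A: has anchovy, so not vegan — out
B: not usable as a sweetener; has oat flour, so not paleo — no
C: rice is permitted under the paleo carve-out; nothing else excluded — keep
D: rice is permitted under the paleo carve-out; nothing else excluded — keep
E: has almond, so not tree-nut-free — out
F: not usable as a sweetener; has spelt, so not paleo (and 1 more) — out
G: has wine, so not alcohol-free — no
H: has egg, so not vegan — out
I: has milk powder, so not vegan; has milk powder, so not paleo — out
J: has barley malt, so not paleo; has cashew, so not tree-nut-free — reject
K: has sesame seed, so not sesame-free — no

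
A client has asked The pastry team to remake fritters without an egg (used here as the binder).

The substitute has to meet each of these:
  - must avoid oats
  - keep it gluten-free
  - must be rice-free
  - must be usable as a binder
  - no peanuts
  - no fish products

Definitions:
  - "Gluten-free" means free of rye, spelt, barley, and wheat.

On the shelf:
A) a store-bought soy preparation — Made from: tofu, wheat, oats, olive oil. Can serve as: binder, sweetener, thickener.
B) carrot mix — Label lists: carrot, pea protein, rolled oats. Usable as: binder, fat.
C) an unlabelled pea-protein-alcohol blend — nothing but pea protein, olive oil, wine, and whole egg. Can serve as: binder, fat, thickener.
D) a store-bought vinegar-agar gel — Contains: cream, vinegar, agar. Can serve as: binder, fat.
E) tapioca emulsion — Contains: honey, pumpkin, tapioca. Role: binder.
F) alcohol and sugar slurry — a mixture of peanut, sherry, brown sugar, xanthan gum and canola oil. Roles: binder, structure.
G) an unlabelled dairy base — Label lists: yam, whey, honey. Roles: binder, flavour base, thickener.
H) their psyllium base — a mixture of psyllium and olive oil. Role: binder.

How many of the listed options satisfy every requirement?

A: has wheat, so not gluten-free; has oats, so not oat-free — no
B: has rolled oats, so not oat-free — no
C: all constraints satisfied — valid
D: only cream, agar, and vinegar; none excluded — OK
E: all constraints satisfied — valid
F: has peanut, so not peanut-free — out
G: only whey, honey, and yam; none excluded — valid
H: only olive oil and psyllium; none excluded — keep

5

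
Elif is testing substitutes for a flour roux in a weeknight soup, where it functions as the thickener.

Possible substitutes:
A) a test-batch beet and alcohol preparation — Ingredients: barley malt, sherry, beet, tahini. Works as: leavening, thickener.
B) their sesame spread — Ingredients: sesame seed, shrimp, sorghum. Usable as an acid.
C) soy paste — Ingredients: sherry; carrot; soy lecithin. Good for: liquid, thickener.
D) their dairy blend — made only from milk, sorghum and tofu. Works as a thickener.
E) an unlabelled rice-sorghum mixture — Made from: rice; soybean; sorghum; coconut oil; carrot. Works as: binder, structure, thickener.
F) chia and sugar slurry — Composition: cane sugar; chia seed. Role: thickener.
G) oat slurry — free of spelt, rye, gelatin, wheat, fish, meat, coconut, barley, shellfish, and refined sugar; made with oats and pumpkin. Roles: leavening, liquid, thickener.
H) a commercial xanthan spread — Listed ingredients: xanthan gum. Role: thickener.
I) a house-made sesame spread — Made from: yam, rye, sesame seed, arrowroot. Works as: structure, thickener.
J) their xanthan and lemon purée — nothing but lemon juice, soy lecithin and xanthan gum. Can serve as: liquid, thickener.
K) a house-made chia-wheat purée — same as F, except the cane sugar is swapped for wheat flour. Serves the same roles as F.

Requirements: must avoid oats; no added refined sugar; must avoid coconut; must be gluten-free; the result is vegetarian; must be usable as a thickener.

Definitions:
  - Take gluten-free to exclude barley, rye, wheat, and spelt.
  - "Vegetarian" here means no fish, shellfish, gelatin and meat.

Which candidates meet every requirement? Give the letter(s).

A: has barley malt, so not gluten-free — out
B: not usable as a thickener; has shrimp, so not vegetarian — out
C: gluten-free, no coconut — keep
D: all constraints satisfied — OK
E: has coconut oil, so not coconut-free — no
F: has cane sugar, so not no-added-sugar — reject
G: has oats, so not oat-free — out
H: works as a thickener, no oats, gluten-free — OK
I: has rye, so not gluten-free — no
J: nothing on the exclusion list — valid
K: has wheat flour, so not gluten-free — reject

C, D, H, J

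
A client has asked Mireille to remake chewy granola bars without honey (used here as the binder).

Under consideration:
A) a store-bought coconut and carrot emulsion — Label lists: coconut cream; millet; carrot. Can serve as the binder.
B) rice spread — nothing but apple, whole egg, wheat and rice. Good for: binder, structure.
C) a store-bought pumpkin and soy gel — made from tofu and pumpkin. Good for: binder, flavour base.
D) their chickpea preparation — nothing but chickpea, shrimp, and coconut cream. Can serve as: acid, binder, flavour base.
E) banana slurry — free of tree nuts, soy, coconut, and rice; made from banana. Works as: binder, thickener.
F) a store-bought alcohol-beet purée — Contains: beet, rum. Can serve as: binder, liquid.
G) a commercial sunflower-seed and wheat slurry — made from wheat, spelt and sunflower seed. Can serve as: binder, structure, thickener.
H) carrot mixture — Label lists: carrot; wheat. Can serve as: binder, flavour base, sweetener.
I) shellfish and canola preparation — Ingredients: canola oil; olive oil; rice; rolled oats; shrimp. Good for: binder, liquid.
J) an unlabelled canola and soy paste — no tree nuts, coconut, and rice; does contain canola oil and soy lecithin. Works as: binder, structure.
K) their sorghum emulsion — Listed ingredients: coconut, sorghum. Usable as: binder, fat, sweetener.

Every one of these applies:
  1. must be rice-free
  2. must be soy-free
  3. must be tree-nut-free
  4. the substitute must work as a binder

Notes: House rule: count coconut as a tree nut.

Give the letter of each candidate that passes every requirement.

A: has coconut cream, so not tree-nut-free — no
B: has rice, so not rice-free — no
C: has tofu, so not soy-free — no
D: has coconut cream, so not tree-nut-free — no
E: works as a binder, no rice, tree-nut-free — valid
F: all constraints satisfied — keep
G: works as a binder, tree-nut-free, no soy — OK
H: only wheat and carrot; none excluded — OK
I: has rice, so not rice-free — no
J: has soy lecithin, so not soy-free — out
K: has coconut, so not tree-nut-free — out

E, F, G, H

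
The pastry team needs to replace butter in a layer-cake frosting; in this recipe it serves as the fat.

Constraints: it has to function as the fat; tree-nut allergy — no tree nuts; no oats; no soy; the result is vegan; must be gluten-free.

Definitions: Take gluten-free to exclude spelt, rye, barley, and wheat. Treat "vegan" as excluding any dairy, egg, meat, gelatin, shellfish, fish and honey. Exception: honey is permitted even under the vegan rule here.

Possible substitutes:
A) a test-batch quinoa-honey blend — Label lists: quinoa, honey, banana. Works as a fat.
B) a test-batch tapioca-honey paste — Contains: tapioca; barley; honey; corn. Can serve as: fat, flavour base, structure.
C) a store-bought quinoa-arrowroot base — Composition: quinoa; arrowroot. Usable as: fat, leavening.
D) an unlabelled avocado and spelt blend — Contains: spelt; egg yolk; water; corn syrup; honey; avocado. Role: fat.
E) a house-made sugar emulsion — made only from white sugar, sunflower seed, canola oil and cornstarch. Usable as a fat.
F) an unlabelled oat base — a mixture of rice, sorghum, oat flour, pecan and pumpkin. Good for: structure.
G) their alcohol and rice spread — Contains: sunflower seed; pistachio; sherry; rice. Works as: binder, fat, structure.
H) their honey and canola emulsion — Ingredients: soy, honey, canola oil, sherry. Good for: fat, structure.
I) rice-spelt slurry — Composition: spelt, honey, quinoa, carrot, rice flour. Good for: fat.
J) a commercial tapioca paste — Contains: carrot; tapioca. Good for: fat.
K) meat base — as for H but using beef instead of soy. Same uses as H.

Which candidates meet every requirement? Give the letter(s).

A, C, E, J

A: honey is permitted under the vegan carve-out; nothing else excluded — keep
B: has barley, so not gluten-free — no
C: no oats, vegan — OK
D: has spelt, so not gluten-free; has egg yolk, so not vegan — out
E: all constraints satisfied — keep
F: not usable as a fat; has oat flour, so not oat-free (and 1 more) — reject
G: has pistachio, so not tree-nut-free — no
H: has soy, so not soy-free — reject
I: has spelt, so not gluten-free — no
J: only carrot and tapioca; none excluded — OK
K: has beef, so not vegan — no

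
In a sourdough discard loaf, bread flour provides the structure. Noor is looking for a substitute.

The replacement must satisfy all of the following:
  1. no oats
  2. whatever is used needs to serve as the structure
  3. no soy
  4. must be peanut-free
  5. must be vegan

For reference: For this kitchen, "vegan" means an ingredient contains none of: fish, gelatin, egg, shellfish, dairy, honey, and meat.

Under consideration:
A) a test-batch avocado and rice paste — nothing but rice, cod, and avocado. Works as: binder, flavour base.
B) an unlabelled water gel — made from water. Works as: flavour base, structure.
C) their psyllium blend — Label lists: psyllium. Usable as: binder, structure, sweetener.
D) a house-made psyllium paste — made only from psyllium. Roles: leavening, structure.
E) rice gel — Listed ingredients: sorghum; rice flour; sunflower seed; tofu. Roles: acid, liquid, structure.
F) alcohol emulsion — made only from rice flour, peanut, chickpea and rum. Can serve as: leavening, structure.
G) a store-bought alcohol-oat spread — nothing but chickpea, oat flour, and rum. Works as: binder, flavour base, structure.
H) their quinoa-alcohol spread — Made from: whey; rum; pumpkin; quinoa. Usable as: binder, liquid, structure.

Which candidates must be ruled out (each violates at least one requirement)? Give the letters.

A: not usable as a structure; has cod, so not vegan — no
B: only water; none excluded — keep
C: works as a structure, no peanut, vegan — valid
D: nothing on the exclusion list — OK
E: has tofu, so not soy-free — reject
F: has peanut, so not peanut-free — no
G: has oat flour, so not oat-free — no
H: has whey, so not vegan — out

A, E, F, G, H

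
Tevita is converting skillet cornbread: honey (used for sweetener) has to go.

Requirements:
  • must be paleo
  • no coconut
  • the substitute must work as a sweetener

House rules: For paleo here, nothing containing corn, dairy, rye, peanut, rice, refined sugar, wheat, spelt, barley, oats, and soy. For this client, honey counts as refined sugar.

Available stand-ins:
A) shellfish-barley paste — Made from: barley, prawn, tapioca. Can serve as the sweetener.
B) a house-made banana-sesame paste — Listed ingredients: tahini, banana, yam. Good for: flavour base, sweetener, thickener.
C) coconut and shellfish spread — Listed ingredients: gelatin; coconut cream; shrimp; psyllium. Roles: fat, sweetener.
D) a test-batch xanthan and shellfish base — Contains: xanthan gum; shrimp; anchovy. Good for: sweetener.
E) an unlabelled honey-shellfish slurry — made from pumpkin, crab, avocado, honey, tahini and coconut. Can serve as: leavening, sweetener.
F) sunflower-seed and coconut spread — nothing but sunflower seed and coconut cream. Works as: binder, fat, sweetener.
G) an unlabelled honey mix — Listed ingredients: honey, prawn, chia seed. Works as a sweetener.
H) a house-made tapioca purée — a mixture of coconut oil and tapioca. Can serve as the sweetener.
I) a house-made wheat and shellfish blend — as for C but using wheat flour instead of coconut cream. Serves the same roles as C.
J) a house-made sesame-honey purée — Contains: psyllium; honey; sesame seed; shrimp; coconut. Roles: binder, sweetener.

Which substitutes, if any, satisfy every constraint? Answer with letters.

B, D

A: has barley, so not paleo — out
B: every rule checks out — keep
C: has coconut cream, so not coconut-free — out
D: only anchovy, shrimp and xanthan gum; none excluded — keep
E: has honey, so not paleo; has coconut, so not coconut-free — out
F: has coconut cream, so not coconut-free — reject
G: has honey, so not paleo — out
H: has coconut oil, so not coconut-free — out
I: has wheat flour, so not paleo — no
J: has honey, so not paleo; has coconut, so not coconut-free — no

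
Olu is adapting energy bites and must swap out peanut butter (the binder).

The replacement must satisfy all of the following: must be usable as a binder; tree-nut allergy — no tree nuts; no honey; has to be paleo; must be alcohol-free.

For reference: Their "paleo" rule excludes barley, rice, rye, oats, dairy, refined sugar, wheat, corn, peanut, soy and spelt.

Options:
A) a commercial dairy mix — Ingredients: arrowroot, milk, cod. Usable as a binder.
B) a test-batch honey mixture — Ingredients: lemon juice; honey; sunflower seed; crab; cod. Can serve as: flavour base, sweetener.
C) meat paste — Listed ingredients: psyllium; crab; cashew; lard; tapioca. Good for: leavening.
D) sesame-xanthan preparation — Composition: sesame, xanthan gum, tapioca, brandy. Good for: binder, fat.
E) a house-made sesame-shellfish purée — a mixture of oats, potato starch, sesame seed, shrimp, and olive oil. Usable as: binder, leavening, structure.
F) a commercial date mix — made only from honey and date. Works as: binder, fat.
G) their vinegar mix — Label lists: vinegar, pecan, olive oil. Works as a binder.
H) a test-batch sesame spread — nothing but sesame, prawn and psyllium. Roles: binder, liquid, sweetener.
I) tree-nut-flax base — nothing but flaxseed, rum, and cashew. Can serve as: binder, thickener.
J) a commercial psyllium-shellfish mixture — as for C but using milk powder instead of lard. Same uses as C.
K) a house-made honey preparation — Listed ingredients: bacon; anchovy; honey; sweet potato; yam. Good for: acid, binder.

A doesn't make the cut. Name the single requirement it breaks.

usable as a binder: satisfied
paleo: has milk — fails
honey-free: satisfied
tree-nut-free: satisfied
alcohol-free: satisfied

paleo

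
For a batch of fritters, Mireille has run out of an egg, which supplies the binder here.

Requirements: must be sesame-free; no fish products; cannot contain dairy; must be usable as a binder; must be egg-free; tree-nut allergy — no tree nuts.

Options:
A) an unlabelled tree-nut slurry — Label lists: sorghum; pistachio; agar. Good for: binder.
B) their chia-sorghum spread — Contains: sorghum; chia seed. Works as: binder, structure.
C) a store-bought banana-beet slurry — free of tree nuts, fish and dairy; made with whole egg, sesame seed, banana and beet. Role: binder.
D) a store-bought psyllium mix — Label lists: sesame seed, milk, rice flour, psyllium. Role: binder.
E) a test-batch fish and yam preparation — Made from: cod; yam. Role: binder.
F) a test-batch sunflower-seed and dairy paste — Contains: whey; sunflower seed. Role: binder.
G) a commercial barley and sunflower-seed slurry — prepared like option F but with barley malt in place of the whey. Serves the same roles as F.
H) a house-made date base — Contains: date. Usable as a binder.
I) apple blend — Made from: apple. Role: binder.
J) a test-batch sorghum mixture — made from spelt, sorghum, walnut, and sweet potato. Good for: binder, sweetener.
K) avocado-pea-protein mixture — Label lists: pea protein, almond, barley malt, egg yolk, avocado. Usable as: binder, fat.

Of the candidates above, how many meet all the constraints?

4

A: has pistachio, so not tree-nut-free — reject
B: only sorghum and chia seed; none excluded — valid
C: has whole egg, so not egg-free; has sesame seed, so not sesame-free — reject
D: has sesame seed, so not sesame-free; has milk, so not dairy-free — no
E: has cod, so not fish-free — no
F: has whey, so not dairy-free — out
G: works as a binder, no dairy, no fish — keep
H: works as a binder, no dairy, no egg — OK
I: works as a binder, no dairy, no fish — keep
J: has walnut, so not tree-nut-free — reject
K: has almond, so not tree-nut-free; has egg yolk, so not egg-free — out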